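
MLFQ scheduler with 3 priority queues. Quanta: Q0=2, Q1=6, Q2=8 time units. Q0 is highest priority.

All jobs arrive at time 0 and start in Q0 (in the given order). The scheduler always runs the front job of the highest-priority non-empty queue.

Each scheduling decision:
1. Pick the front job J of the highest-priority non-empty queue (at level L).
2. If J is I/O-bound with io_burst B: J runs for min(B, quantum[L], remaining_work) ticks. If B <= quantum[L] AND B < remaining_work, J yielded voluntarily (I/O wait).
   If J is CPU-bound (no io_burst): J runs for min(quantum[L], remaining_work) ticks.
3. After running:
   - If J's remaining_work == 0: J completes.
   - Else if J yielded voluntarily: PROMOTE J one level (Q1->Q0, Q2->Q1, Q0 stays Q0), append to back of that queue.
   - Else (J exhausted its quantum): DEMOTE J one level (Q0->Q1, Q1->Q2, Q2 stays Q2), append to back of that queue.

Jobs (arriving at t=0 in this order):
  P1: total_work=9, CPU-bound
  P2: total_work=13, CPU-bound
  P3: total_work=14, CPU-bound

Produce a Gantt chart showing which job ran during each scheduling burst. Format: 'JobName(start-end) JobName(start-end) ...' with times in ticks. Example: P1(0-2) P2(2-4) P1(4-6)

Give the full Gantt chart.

Answer: P1(0-2) P2(2-4) P3(4-6) P1(6-12) P2(12-18) P3(18-24) P1(24-25) P2(25-30) P3(30-36)

Derivation:
t=0-2: P1@Q0 runs 2, rem=7, quantum used, demote→Q1. Q0=[P2,P3] Q1=[P1] Q2=[]
t=2-4: P2@Q0 runs 2, rem=11, quantum used, demote→Q1. Q0=[P3] Q1=[P1,P2] Q2=[]
t=4-6: P3@Q0 runs 2, rem=12, quantum used, demote→Q1. Q0=[] Q1=[P1,P2,P3] Q2=[]
t=6-12: P1@Q1 runs 6, rem=1, quantum used, demote→Q2. Q0=[] Q1=[P2,P3] Q2=[P1]
t=12-18: P2@Q1 runs 6, rem=5, quantum used, demote→Q2. Q0=[] Q1=[P3] Q2=[P1,P2]
t=18-24: P3@Q1 runs 6, rem=6, quantum used, demote→Q2. Q0=[] Q1=[] Q2=[P1,P2,P3]
t=24-25: P1@Q2 runs 1, rem=0, completes. Q0=[] Q1=[] Q2=[P2,P3]
t=25-30: P2@Q2 runs 5, rem=0, completes. Q0=[] Q1=[] Q2=[P3]
t=30-36: P3@Q2 runs 6, rem=0, completes. Q0=[] Q1=[] Q2=[]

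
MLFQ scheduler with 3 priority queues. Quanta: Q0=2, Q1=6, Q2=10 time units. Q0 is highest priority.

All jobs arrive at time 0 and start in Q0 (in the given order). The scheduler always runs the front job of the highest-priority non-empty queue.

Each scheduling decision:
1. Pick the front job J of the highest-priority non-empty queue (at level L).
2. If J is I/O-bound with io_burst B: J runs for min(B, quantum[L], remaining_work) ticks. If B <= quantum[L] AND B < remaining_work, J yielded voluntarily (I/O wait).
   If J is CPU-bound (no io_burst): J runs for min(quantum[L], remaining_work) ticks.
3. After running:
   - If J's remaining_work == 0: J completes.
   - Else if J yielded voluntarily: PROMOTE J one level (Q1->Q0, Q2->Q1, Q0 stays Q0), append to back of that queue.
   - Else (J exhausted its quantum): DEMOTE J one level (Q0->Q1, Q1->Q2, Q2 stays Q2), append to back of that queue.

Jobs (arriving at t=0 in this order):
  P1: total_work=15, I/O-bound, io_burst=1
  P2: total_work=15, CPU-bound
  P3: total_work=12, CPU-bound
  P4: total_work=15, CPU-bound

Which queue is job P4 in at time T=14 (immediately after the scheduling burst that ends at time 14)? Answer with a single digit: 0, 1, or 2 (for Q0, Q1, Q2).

t=0-1: P1@Q0 runs 1, rem=14, I/O yield, promote→Q0. Q0=[P2,P3,P4,P1] Q1=[] Q2=[]
t=1-3: P2@Q0 runs 2, rem=13, quantum used, demote→Q1. Q0=[P3,P4,P1] Q1=[P2] Q2=[]
t=3-5: P3@Q0 runs 2, rem=10, quantum used, demote→Q1. Q0=[P4,P1] Q1=[P2,P3] Q2=[]
t=5-7: P4@Q0 runs 2, rem=13, quantum used, demote→Q1. Q0=[P1] Q1=[P2,P3,P4] Q2=[]
t=7-8: P1@Q0 runs 1, rem=13, I/O yield, promote→Q0. Q0=[P1] Q1=[P2,P3,P4] Q2=[]
t=8-9: P1@Q0 runs 1, rem=12, I/O yield, promote→Q0. Q0=[P1] Q1=[P2,P3,P4] Q2=[]
t=9-10: P1@Q0 runs 1, rem=11, I/O yield, promote→Q0. Q0=[P1] Q1=[P2,P3,P4] Q2=[]
t=10-11: P1@Q0 runs 1, rem=10, I/O yield, promote→Q0. Q0=[P1] Q1=[P2,P3,P4] Q2=[]
t=11-12: P1@Q0 runs 1, rem=9, I/O yield, promote→Q0. Q0=[P1] Q1=[P2,P3,P4] Q2=[]
t=12-13: P1@Q0 runs 1, rem=8, I/O yield, promote→Q0. Q0=[P1] Q1=[P2,P3,P4] Q2=[]
t=13-14: P1@Q0 runs 1, rem=7, I/O yield, promote→Q0. Q0=[P1] Q1=[P2,P3,P4] Q2=[]
t=14-15: P1@Q0 runs 1, rem=6, I/O yield, promote→Q0. Q0=[P1] Q1=[P2,P3,P4] Q2=[]
t=15-16: P1@Q0 runs 1, rem=5, I/O yield, promote→Q0. Q0=[P1] Q1=[P2,P3,P4] Q2=[]
t=16-17: P1@Q0 runs 1, rem=4, I/O yield, promote→Q0. Q0=[P1] Q1=[P2,P3,P4] Q2=[]
t=17-18: P1@Q0 runs 1, rem=3, I/O yield, promote→Q0. Q0=[P1] Q1=[P2,P3,P4] Q2=[]
t=18-19: P1@Q0 runs 1, rem=2, I/O yield, promote→Q0. Q0=[P1] Q1=[P2,P3,P4] Q2=[]
t=19-20: P1@Q0 runs 1, rem=1, I/O yield, promote→Q0. Q0=[P1] Q1=[P2,P3,P4] Q2=[]
t=20-21: P1@Q0 runs 1, rem=0, completes. Q0=[] Q1=[P2,P3,P4] Q2=[]
t=21-27: P2@Q1 runs 6, rem=7, quantum used, demote→Q2. Q0=[] Q1=[P3,P4] Q2=[P2]
t=27-33: P3@Q1 runs 6, rem=4, quantum used, demote→Q2. Q0=[] Q1=[P4] Q2=[P2,P3]
t=33-39: P4@Q1 runs 6, rem=7, quantum used, demote→Q2. Q0=[] Q1=[] Q2=[P2,P3,P4]
t=39-46: P2@Q2 runs 7, rem=0, completes. Q0=[] Q1=[] Q2=[P3,P4]
t=46-50: P3@Q2 runs 4, rem=0, completes. Q0=[] Q1=[] Q2=[P4]
t=50-57: P4@Q2 runs 7, rem=0, completes. Q0=[] Q1=[] Q2=[]

Answer: 1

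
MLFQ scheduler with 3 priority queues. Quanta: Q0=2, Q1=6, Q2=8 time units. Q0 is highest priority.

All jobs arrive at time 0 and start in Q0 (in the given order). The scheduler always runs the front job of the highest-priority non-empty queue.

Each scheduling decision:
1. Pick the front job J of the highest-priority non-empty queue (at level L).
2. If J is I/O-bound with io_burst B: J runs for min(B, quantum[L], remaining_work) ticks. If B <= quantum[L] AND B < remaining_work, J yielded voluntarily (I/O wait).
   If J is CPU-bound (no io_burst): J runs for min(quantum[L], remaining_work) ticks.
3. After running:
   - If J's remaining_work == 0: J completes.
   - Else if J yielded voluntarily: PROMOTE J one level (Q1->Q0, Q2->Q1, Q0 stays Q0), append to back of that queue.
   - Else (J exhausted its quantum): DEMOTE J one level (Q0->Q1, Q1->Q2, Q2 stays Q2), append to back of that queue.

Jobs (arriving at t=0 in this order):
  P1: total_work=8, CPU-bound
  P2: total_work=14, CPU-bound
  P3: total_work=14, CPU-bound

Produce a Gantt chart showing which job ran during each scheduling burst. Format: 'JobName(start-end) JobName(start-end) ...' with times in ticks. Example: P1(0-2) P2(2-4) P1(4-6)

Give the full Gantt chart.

Answer: P1(0-2) P2(2-4) P3(4-6) P1(6-12) P2(12-18) P3(18-24) P2(24-30) P3(30-36)

Derivation:
t=0-2: P1@Q0 runs 2, rem=6, quantum used, demote→Q1. Q0=[P2,P3] Q1=[P1] Q2=[]
t=2-4: P2@Q0 runs 2, rem=12, quantum used, demote→Q1. Q0=[P3] Q1=[P1,P2] Q2=[]
t=4-6: P3@Q0 runs 2, rem=12, quantum used, demote→Q1. Q0=[] Q1=[P1,P2,P3] Q2=[]
t=6-12: P1@Q1 runs 6, rem=0, completes. Q0=[] Q1=[P2,P3] Q2=[]
t=12-18: P2@Q1 runs 6, rem=6, quantum used, demote→Q2. Q0=[] Q1=[P3] Q2=[P2]
t=18-24: P3@Q1 runs 6, rem=6, quantum used, demote→Q2. Q0=[] Q1=[] Q2=[P2,P3]
t=24-30: P2@Q2 runs 6, rem=0, completes. Q0=[] Q1=[] Q2=[P3]
t=30-36: P3@Q2 runs 6, rem=0, completes. Q0=[] Q1=[] Q2=[]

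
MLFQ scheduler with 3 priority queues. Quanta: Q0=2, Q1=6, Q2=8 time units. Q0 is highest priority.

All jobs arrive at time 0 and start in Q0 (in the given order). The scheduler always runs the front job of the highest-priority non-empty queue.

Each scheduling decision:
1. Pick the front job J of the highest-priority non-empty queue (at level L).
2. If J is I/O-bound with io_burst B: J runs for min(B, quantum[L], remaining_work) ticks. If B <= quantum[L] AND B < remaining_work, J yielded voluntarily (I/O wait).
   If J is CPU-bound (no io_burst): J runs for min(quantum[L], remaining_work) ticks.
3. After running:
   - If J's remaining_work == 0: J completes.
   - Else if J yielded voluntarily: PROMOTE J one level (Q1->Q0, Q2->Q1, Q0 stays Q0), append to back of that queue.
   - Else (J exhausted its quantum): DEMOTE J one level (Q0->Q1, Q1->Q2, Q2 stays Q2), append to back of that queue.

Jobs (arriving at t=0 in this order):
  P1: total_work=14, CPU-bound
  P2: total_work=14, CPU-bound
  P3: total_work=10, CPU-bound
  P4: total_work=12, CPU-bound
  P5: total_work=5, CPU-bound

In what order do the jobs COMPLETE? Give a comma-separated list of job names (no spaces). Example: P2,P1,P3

t=0-2: P1@Q0 runs 2, rem=12, quantum used, demote→Q1. Q0=[P2,P3,P4,P5] Q1=[P1] Q2=[]
t=2-4: P2@Q0 runs 2, rem=12, quantum used, demote→Q1. Q0=[P3,P4,P5] Q1=[P1,P2] Q2=[]
t=4-6: P3@Q0 runs 2, rem=8, quantum used, demote→Q1. Q0=[P4,P5] Q1=[P1,P2,P3] Q2=[]
t=6-8: P4@Q0 runs 2, rem=10, quantum used, demote→Q1. Q0=[P5] Q1=[P1,P2,P3,P4] Q2=[]
t=8-10: P5@Q0 runs 2, rem=3, quantum used, demote→Q1. Q0=[] Q1=[P1,P2,P3,P4,P5] Q2=[]
t=10-16: P1@Q1 runs 6, rem=6, quantum used, demote→Q2. Q0=[] Q1=[P2,P3,P4,P5] Q2=[P1]
t=16-22: P2@Q1 runs 6, rem=6, quantum used, demote→Q2. Q0=[] Q1=[P3,P4,P5] Q2=[P1,P2]
t=22-28: P3@Q1 runs 6, rem=2, quantum used, demote→Q2. Q0=[] Q1=[P4,P5] Q2=[P1,P2,P3]
t=28-34: P4@Q1 runs 6, rem=4, quantum used, demote→Q2. Q0=[] Q1=[P5] Q2=[P1,P2,P3,P4]
t=34-37: P5@Q1 runs 3, rem=0, completes. Q0=[] Q1=[] Q2=[P1,P2,P3,P4]
t=37-43: P1@Q2 runs 6, rem=0, completes. Q0=[] Q1=[] Q2=[P2,P3,P4]
t=43-49: P2@Q2 runs 6, rem=0, completes. Q0=[] Q1=[] Q2=[P3,P4]
t=49-51: P3@Q2 runs 2, rem=0, completes. Q0=[] Q1=[] Q2=[P4]
t=51-55: P4@Q2 runs 4, rem=0, completes. Q0=[] Q1=[] Q2=[]

Answer: P5,P1,P2,P3,P4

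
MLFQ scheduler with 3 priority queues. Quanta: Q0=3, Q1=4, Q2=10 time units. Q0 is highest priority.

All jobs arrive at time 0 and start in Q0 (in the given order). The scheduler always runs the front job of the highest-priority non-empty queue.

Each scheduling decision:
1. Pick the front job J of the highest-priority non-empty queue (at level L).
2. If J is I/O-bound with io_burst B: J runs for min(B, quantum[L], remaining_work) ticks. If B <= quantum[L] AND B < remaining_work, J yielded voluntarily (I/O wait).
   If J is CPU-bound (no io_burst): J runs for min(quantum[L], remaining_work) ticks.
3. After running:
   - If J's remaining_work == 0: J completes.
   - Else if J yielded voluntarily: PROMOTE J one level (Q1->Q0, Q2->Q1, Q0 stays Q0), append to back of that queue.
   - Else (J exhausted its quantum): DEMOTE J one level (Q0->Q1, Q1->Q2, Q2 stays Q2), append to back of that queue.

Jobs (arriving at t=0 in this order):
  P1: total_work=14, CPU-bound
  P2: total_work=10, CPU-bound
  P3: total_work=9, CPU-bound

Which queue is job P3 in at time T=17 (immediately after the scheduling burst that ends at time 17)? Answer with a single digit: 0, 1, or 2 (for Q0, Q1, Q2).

Answer: 1

Derivation:
t=0-3: P1@Q0 runs 3, rem=11, quantum used, demote→Q1. Q0=[P2,P3] Q1=[P1] Q2=[]
t=3-6: P2@Q0 runs 3, rem=7, quantum used, demote→Q1. Q0=[P3] Q1=[P1,P2] Q2=[]
t=6-9: P3@Q0 runs 3, rem=6, quantum used, demote→Q1. Q0=[] Q1=[P1,P2,P3] Q2=[]
t=9-13: P1@Q1 runs 4, rem=7, quantum used, demote→Q2. Q0=[] Q1=[P2,P3] Q2=[P1]
t=13-17: P2@Q1 runs 4, rem=3, quantum used, demote→Q2. Q0=[] Q1=[P3] Q2=[P1,P2]
t=17-21: P3@Q1 runs 4, rem=2, quantum used, demote→Q2. Q0=[] Q1=[] Q2=[P1,P2,P3]
t=21-28: P1@Q2 runs 7, rem=0, completes. Q0=[] Q1=[] Q2=[P2,P3]
t=28-31: P2@Q2 runs 3, rem=0, completes. Q0=[] Q1=[] Q2=[P3]
t=31-33: P3@Q2 runs 2, rem=0, completes. Q0=[] Q1=[] Q2=[]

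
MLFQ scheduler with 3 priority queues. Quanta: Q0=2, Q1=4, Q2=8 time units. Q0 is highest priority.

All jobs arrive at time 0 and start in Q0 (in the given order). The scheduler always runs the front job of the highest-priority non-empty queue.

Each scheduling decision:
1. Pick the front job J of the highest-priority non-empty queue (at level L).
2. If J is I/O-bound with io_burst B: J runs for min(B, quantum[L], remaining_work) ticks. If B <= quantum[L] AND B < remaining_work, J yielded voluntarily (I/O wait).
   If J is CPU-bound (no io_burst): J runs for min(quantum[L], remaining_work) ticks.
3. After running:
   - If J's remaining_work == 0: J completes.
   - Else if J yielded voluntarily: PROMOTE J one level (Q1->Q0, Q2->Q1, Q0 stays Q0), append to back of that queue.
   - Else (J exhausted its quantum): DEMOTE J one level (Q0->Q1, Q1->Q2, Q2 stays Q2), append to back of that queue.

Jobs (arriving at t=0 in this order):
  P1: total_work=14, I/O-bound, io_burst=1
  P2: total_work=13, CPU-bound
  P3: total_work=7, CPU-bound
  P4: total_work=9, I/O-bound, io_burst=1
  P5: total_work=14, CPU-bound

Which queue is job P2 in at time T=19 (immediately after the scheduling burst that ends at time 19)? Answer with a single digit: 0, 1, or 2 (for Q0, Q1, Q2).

t=0-1: P1@Q0 runs 1, rem=13, I/O yield, promote→Q0. Q0=[P2,P3,P4,P5,P1] Q1=[] Q2=[]
t=1-3: P2@Q0 runs 2, rem=11, quantum used, demote→Q1. Q0=[P3,P4,P5,P1] Q1=[P2] Q2=[]
t=3-5: P3@Q0 runs 2, rem=5, quantum used, demote→Q1. Q0=[P4,P5,P1] Q1=[P2,P3] Q2=[]
t=5-6: P4@Q0 runs 1, rem=8, I/O yield, promote→Q0. Q0=[P5,P1,P4] Q1=[P2,P3] Q2=[]
t=6-8: P5@Q0 runs 2, rem=12, quantum used, demote→Q1. Q0=[P1,P4] Q1=[P2,P3,P5] Q2=[]
t=8-9: P1@Q0 runs 1, rem=12, I/O yield, promote→Q0. Q0=[P4,P1] Q1=[P2,P3,P5] Q2=[]
t=9-10: P4@Q0 runs 1, rem=7, I/O yield, promote→Q0. Q0=[P1,P4] Q1=[P2,P3,P5] Q2=[]
t=10-11: P1@Q0 runs 1, rem=11, I/O yield, promote→Q0. Q0=[P4,P1] Q1=[P2,P3,P5] Q2=[]
t=11-12: P4@Q0 runs 1, rem=6, I/O yield, promote→Q0. Q0=[P1,P4] Q1=[P2,P3,P5] Q2=[]
t=12-13: P1@Q0 runs 1, rem=10, I/O yield, promote→Q0. Q0=[P4,P1] Q1=[P2,P3,P5] Q2=[]
t=13-14: P4@Q0 runs 1, rem=5, I/O yield, promote→Q0. Q0=[P1,P4] Q1=[P2,P3,P5] Q2=[]
t=14-15: P1@Q0 runs 1, rem=9, I/O yield, promote→Q0. Q0=[P4,P1] Q1=[P2,P3,P5] Q2=[]
t=15-16: P4@Q0 runs 1, rem=4, I/O yield, promote→Q0. Q0=[P1,P4] Q1=[P2,P3,P5] Q2=[]
t=16-17: P1@Q0 runs 1, rem=8, I/O yield, promote→Q0. Q0=[P4,P1] Q1=[P2,P3,P5] Q2=[]
t=17-18: P4@Q0 runs 1, rem=3, I/O yield, promote→Q0. Q0=[P1,P4] Q1=[P2,P3,P5] Q2=[]
t=18-19: P1@Q0 runs 1, rem=7, I/O yield, promote→Q0. Q0=[P4,P1] Q1=[P2,P3,P5] Q2=[]
t=19-20: P4@Q0 runs 1, rem=2, I/O yield, promote→Q0. Q0=[P1,P4] Q1=[P2,P3,P5] Q2=[]
t=20-21: P1@Q0 runs 1, rem=6, I/O yield, promote→Q0. Q0=[P4,P1] Q1=[P2,P3,P5] Q2=[]
t=21-22: P4@Q0 runs 1, rem=1, I/O yield, promote→Q0. Q0=[P1,P4] Q1=[P2,P3,P5] Q2=[]
t=22-23: P1@Q0 runs 1, rem=5, I/O yield, promote→Q0. Q0=[P4,P1] Q1=[P2,P3,P5] Q2=[]
t=23-24: P4@Q0 runs 1, rem=0, completes. Q0=[P1] Q1=[P2,P3,P5] Q2=[]
t=24-25: P1@Q0 runs 1, rem=4, I/O yield, promote→Q0. Q0=[P1] Q1=[P2,P3,P5] Q2=[]
t=25-26: P1@Q0 runs 1, rem=3, I/O yield, promote→Q0. Q0=[P1] Q1=[P2,P3,P5] Q2=[]
t=26-27: P1@Q0 runs 1, rem=2, I/O yield, promote→Q0. Q0=[P1] Q1=[P2,P3,P5] Q2=[]
t=27-28: P1@Q0 runs 1, rem=1, I/O yield, promote→Q0. Q0=[P1] Q1=[P2,P3,P5] Q2=[]
t=28-29: P1@Q0 runs 1, rem=0, completes. Q0=[] Q1=[P2,P3,P5] Q2=[]
t=29-33: P2@Q1 runs 4, rem=7, quantum used, demote→Q2. Q0=[] Q1=[P3,P5] Q2=[P2]
t=33-37: P3@Q1 runs 4, rem=1, quantum used, demote→Q2. Q0=[] Q1=[P5] Q2=[P2,P3]
t=37-41: P5@Q1 runs 4, rem=8, quantum used, demote→Q2. Q0=[] Q1=[] Q2=[P2,P3,P5]
t=41-48: P2@Q2 runs 7, rem=0, completes. Q0=[] Q1=[] Q2=[P3,P5]
t=48-49: P3@Q2 runs 1, rem=0, completes. Q0=[] Q1=[] Q2=[P5]
t=49-57: P5@Q2 runs 8, rem=0, completes. Q0=[] Q1=[] Q2=[]

Answer: 1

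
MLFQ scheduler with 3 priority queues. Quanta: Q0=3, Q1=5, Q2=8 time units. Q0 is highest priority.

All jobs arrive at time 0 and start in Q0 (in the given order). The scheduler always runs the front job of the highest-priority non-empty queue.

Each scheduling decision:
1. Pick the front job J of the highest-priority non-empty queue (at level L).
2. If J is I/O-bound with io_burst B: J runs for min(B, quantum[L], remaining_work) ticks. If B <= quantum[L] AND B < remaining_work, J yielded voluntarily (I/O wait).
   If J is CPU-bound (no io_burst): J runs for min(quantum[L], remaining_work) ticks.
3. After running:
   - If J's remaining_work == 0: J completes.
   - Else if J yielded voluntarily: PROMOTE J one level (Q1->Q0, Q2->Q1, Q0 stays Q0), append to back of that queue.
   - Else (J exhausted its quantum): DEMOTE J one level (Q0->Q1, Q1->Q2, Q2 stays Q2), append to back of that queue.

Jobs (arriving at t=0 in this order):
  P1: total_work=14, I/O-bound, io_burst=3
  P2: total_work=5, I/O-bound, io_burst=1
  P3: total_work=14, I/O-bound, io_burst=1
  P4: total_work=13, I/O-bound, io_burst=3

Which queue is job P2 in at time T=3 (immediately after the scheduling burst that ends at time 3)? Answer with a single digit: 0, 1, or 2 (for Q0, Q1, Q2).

Answer: 0

Derivation:
t=0-3: P1@Q0 runs 3, rem=11, I/O yield, promote→Q0. Q0=[P2,P3,P4,P1] Q1=[] Q2=[]
t=3-4: P2@Q0 runs 1, rem=4, I/O yield, promote→Q0. Q0=[P3,P4,P1,P2] Q1=[] Q2=[]
t=4-5: P3@Q0 runs 1, rem=13, I/O yield, promote→Q0. Q0=[P4,P1,P2,P3] Q1=[] Q2=[]
t=5-8: P4@Q0 runs 3, rem=10, I/O yield, promote→Q0. Q0=[P1,P2,P3,P4] Q1=[] Q2=[]
t=8-11: P1@Q0 runs 3, rem=8, I/O yield, promote→Q0. Q0=[P2,P3,P4,P1] Q1=[] Q2=[]
t=11-12: P2@Q0 runs 1, rem=3, I/O yield, promote→Q0. Q0=[P3,P4,P1,P2] Q1=[] Q2=[]
t=12-13: P3@Q0 runs 1, rem=12, I/O yield, promote→Q0. Q0=[P4,P1,P2,P3] Q1=[] Q2=[]
t=13-16: P4@Q0 runs 3, rem=7, I/O yield, promote→Q0. Q0=[P1,P2,P3,P4] Q1=[] Q2=[]
t=16-19: P1@Q0 runs 3, rem=5, I/O yield, promote→Q0. Q0=[P2,P3,P4,P1] Q1=[] Q2=[]
t=19-20: P2@Q0 runs 1, rem=2, I/O yield, promote→Q0. Q0=[P3,P4,P1,P2] Q1=[] Q2=[]
t=20-21: P3@Q0 runs 1, rem=11, I/O yield, promote→Q0. Q0=[P4,P1,P2,P3] Q1=[] Q2=[]
t=21-24: P4@Q0 runs 3, rem=4, I/O yield, promote→Q0. Q0=[P1,P2,P3,P4] Q1=[] Q2=[]
t=24-27: P1@Q0 runs 3, rem=2, I/O yield, promote→Q0. Q0=[P2,P3,P4,P1] Q1=[] Q2=[]
t=27-28: P2@Q0 runs 1, rem=1, I/O yield, promote→Q0. Q0=[P3,P4,P1,P2] Q1=[] Q2=[]
t=28-29: P3@Q0 runs 1, rem=10, I/O yield, promote→Q0. Q0=[P4,P1,P2,P3] Q1=[] Q2=[]
t=29-32: P4@Q0 runs 3, rem=1, I/O yield, promote→Q0. Q0=[P1,P2,P3,P4] Q1=[] Q2=[]
t=32-34: P1@Q0 runs 2, rem=0, completes. Q0=[P2,P3,P4] Q1=[] Q2=[]
t=34-35: P2@Q0 runs 1, rem=0, completes. Q0=[P3,P4] Q1=[] Q2=[]
t=35-36: P3@Q0 runs 1, rem=9, I/O yield, promote→Q0. Q0=[P4,P3] Q1=[] Q2=[]
t=36-37: P4@Q0 runs 1, rem=0, completes. Q0=[P3] Q1=[] Q2=[]
t=37-38: P3@Q0 runs 1, rem=8, I/O yield, promote→Q0. Q0=[P3] Q1=[] Q2=[]
t=38-39: P3@Q0 runs 1, rem=7, I/O yield, promote→Q0. Q0=[P3] Q1=[] Q2=[]
t=39-40: P3@Q0 runs 1, rem=6, I/O yield, promote→Q0. Q0=[P3] Q1=[] Q2=[]
t=40-41: P3@Q0 runs 1, rem=5, I/O yield, promote→Q0. Q0=[P3] Q1=[] Q2=[]
t=41-42: P3@Q0 runs 1, rem=4, I/O yield, promote→Q0. Q0=[P3] Q1=[] Q2=[]
t=42-43: P3@Q0 runs 1, rem=3, I/O yield, promote→Q0. Q0=[P3] Q1=[] Q2=[]
t=43-44: P3@Q0 runs 1, rem=2, I/O yield, promote→Q0. Q0=[P3] Q1=[] Q2=[]
t=44-45: P3@Q0 runs 1, rem=1, I/O yield, promote→Q0. Q0=[P3] Q1=[] Q2=[]
t=45-46: P3@Q0 runs 1, rem=0, completes. Q0=[] Q1=[] Q2=[]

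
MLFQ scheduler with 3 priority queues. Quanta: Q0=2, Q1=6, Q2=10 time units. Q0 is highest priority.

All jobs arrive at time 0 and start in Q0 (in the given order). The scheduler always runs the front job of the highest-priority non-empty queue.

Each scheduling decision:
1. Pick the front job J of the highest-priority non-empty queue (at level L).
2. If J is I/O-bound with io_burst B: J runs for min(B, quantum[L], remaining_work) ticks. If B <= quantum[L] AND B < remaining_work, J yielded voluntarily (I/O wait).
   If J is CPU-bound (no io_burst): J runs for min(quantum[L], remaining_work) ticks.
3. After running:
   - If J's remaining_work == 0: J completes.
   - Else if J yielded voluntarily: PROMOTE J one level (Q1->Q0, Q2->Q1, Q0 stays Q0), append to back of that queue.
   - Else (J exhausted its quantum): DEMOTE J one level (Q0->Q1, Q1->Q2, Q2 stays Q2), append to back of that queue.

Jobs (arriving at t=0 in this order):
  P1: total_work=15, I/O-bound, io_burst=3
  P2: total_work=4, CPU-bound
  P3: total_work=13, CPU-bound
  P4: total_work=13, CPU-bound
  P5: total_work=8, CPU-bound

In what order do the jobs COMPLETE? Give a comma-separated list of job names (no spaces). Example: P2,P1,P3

Answer: P2,P5,P1,P3,P4

Derivation:
t=0-2: P1@Q0 runs 2, rem=13, quantum used, demote→Q1. Q0=[P2,P3,P4,P5] Q1=[P1] Q2=[]
t=2-4: P2@Q0 runs 2, rem=2, quantum used, demote→Q1. Q0=[P3,P4,P5] Q1=[P1,P2] Q2=[]
t=4-6: P3@Q0 runs 2, rem=11, quantum used, demote→Q1. Q0=[P4,P5] Q1=[P1,P2,P3] Q2=[]
t=6-8: P4@Q0 runs 2, rem=11, quantum used, demote→Q1. Q0=[P5] Q1=[P1,P2,P3,P4] Q2=[]
t=8-10: P5@Q0 runs 2, rem=6, quantum used, demote→Q1. Q0=[] Q1=[P1,P2,P3,P4,P5] Q2=[]
t=10-13: P1@Q1 runs 3, rem=10, I/O yield, promote→Q0. Q0=[P1] Q1=[P2,P3,P4,P5] Q2=[]
t=13-15: P1@Q0 runs 2, rem=8, quantum used, demote→Q1. Q0=[] Q1=[P2,P3,P4,P5,P1] Q2=[]
t=15-17: P2@Q1 runs 2, rem=0, completes. Q0=[] Q1=[P3,P4,P5,P1] Q2=[]
t=17-23: P3@Q1 runs 6, rem=5, quantum used, demote→Q2. Q0=[] Q1=[P4,P5,P1] Q2=[P3]
t=23-29: P4@Q1 runs 6, rem=5, quantum used, demote→Q2. Q0=[] Q1=[P5,P1] Q2=[P3,P4]
t=29-35: P5@Q1 runs 6, rem=0, completes. Q0=[] Q1=[P1] Q2=[P3,P4]
t=35-38: P1@Q1 runs 3, rem=5, I/O yield, promote→Q0. Q0=[P1] Q1=[] Q2=[P3,P4]
t=38-40: P1@Q0 runs 2, rem=3, quantum used, demote→Q1. Q0=[] Q1=[P1] Q2=[P3,P4]
t=40-43: P1@Q1 runs 3, rem=0, completes. Q0=[] Q1=[] Q2=[P3,P4]
t=43-48: P3@Q2 runs 5, rem=0, completes. Q0=[] Q1=[] Q2=[P4]
t=48-53: P4@Q2 runs 5, rem=0, completes. Q0=[] Q1=[] Q2=[]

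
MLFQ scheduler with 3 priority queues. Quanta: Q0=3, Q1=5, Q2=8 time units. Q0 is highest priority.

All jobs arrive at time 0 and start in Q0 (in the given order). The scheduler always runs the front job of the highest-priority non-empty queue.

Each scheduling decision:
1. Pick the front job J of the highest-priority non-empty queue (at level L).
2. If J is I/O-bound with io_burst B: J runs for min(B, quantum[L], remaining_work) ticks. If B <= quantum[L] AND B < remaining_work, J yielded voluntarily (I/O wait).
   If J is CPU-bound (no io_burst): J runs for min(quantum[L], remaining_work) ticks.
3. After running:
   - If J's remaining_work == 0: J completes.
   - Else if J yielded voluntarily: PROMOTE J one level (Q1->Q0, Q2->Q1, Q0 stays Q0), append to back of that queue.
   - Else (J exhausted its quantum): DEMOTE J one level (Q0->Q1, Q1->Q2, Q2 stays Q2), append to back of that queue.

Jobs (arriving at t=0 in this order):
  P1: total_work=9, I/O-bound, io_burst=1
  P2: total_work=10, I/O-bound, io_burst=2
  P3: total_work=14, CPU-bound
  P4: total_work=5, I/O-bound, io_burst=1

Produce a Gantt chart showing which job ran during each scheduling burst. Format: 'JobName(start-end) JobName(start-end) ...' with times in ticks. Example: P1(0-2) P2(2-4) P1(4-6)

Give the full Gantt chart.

Answer: P1(0-1) P2(1-3) P3(3-6) P4(6-7) P1(7-8) P2(8-10) P4(10-11) P1(11-12) P2(12-14) P4(14-15) P1(15-16) P2(16-18) P4(18-19) P1(19-20) P2(20-22) P4(22-23) P1(23-24) P1(24-25) P1(25-26) P1(26-27) P3(27-32) P3(32-38)

Derivation:
t=0-1: P1@Q0 runs 1, rem=8, I/O yield, promote→Q0. Q0=[P2,P3,P4,P1] Q1=[] Q2=[]
t=1-3: P2@Q0 runs 2, rem=8, I/O yield, promote→Q0. Q0=[P3,P4,P1,P2] Q1=[] Q2=[]
t=3-6: P3@Q0 runs 3, rem=11, quantum used, demote→Q1. Q0=[P4,P1,P2] Q1=[P3] Q2=[]
t=6-7: P4@Q0 runs 1, rem=4, I/O yield, promote→Q0. Q0=[P1,P2,P4] Q1=[P3] Q2=[]
t=7-8: P1@Q0 runs 1, rem=7, I/O yield, promote→Q0. Q0=[P2,P4,P1] Q1=[P3] Q2=[]
t=8-10: P2@Q0 runs 2, rem=6, I/O yield, promote→Q0. Q0=[P4,P1,P2] Q1=[P3] Q2=[]
t=10-11: P4@Q0 runs 1, rem=3, I/O yield, promote→Q0. Q0=[P1,P2,P4] Q1=[P3] Q2=[]
t=11-12: P1@Q0 runs 1, rem=6, I/O yield, promote→Q0. Q0=[P2,P4,P1] Q1=[P3] Q2=[]
t=12-14: P2@Q0 runs 2, rem=4, I/O yield, promote→Q0. Q0=[P4,P1,P2] Q1=[P3] Q2=[]
t=14-15: P4@Q0 runs 1, rem=2, I/O yield, promote→Q0. Q0=[P1,P2,P4] Q1=[P3] Q2=[]
t=15-16: P1@Q0 runs 1, rem=5, I/O yield, promote→Q0. Q0=[P2,P4,P1] Q1=[P3] Q2=[]
t=16-18: P2@Q0 runs 2, rem=2, I/O yield, promote→Q0. Q0=[P4,P1,P2] Q1=[P3] Q2=[]
t=18-19: P4@Q0 runs 1, rem=1, I/O yield, promote→Q0. Q0=[P1,P2,P4] Q1=[P3] Q2=[]
t=19-20: P1@Q0 runs 1, rem=4, I/O yield, promote→Q0. Q0=[P2,P4,P1] Q1=[P3] Q2=[]
t=20-22: P2@Q0 runs 2, rem=0, completes. Q0=[P4,P1] Q1=[P3] Q2=[]
t=22-23: P4@Q0 runs 1, rem=0, completes. Q0=[P1] Q1=[P3] Q2=[]
t=23-24: P1@Q0 runs 1, rem=3, I/O yield, promote→Q0. Q0=[P1] Q1=[P3] Q2=[]
t=24-25: P1@Q0 runs 1, rem=2, I/O yield, promote→Q0. Q0=[P1] Q1=[P3] Q2=[]
t=25-26: P1@Q0 runs 1, rem=1, I/O yield, promote→Q0. Q0=[P1] Q1=[P3] Q2=[]
t=26-27: P1@Q0 runs 1, rem=0, completes. Q0=[] Q1=[P3] Q2=[]
t=27-32: P3@Q1 runs 5, rem=6, quantum used, demote→Q2. Q0=[] Q1=[] Q2=[P3]
t=32-38: P3@Q2 runs 6, rem=0, completes. Q0=[] Q1=[] Q2=[]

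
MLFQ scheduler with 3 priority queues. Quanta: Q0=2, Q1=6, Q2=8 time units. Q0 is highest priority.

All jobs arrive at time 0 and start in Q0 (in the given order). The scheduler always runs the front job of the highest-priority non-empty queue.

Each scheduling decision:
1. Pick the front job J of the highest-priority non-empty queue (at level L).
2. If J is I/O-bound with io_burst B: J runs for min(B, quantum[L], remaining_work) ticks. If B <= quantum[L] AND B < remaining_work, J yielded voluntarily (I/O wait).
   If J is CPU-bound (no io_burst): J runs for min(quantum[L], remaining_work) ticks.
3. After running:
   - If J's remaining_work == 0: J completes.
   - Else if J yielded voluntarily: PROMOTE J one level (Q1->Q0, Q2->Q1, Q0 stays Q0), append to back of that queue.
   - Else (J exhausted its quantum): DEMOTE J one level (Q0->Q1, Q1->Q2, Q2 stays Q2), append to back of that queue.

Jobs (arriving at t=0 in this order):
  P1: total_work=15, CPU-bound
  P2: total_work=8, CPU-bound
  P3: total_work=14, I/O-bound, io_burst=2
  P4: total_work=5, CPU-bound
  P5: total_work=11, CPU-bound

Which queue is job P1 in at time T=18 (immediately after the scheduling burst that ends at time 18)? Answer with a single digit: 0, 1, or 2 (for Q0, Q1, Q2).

Answer: 1

Derivation:
t=0-2: P1@Q0 runs 2, rem=13, quantum used, demote→Q1. Q0=[P2,P3,P4,P5] Q1=[P1] Q2=[]
t=2-4: P2@Q0 runs 2, rem=6, quantum used, demote→Q1. Q0=[P3,P4,P5] Q1=[P1,P2] Q2=[]
t=4-6: P3@Q0 runs 2, rem=12, I/O yield, promote→Q0. Q0=[P4,P5,P3] Q1=[P1,P2] Q2=[]
t=6-8: P4@Q0 runs 2, rem=3, quantum used, demote→Q1. Q0=[P5,P3] Q1=[P1,P2,P4] Q2=[]
t=8-10: P5@Q0 runs 2, rem=9, quantum used, demote→Q1. Q0=[P3] Q1=[P1,P2,P4,P5] Q2=[]
t=10-12: P3@Q0 runs 2, rem=10, I/O yield, promote→Q0. Q0=[P3] Q1=[P1,P2,P4,P5] Q2=[]
t=12-14: P3@Q0 runs 2, rem=8, I/O yield, promote→Q0. Q0=[P3] Q1=[P1,P2,P4,P5] Q2=[]
t=14-16: P3@Q0 runs 2, rem=6, I/O yield, promote→Q0. Q0=[P3] Q1=[P1,P2,P4,P5] Q2=[]
t=16-18: P3@Q0 runs 2, rem=4, I/O yield, promote→Q0. Q0=[P3] Q1=[P1,P2,P4,P5] Q2=[]
t=18-20: P3@Q0 runs 2, rem=2, I/O yield, promote→Q0. Q0=[P3] Q1=[P1,P2,P4,P5] Q2=[]
t=20-22: P3@Q0 runs 2, rem=0, completes. Q0=[] Q1=[P1,P2,P4,P5] Q2=[]
t=22-28: P1@Q1 runs 6, rem=7, quantum used, demote→Q2. Q0=[] Q1=[P2,P4,P5] Q2=[P1]
t=28-34: P2@Q1 runs 6, rem=0, completes. Q0=[] Q1=[P4,P5] Q2=[P1]
t=34-37: P4@Q1 runs 3, rem=0, completes. Q0=[] Q1=[P5] Q2=[P1]
t=37-43: P5@Q1 runs 6, rem=3, quantum used, demote→Q2. Q0=[] Q1=[] Q2=[P1,P5]
t=43-50: P1@Q2 runs 7, rem=0, completes. Q0=[] Q1=[] Q2=[P5]
t=50-53: P5@Q2 runs 3, rem=0, completes. Q0=[] Q1=[] Q2=[]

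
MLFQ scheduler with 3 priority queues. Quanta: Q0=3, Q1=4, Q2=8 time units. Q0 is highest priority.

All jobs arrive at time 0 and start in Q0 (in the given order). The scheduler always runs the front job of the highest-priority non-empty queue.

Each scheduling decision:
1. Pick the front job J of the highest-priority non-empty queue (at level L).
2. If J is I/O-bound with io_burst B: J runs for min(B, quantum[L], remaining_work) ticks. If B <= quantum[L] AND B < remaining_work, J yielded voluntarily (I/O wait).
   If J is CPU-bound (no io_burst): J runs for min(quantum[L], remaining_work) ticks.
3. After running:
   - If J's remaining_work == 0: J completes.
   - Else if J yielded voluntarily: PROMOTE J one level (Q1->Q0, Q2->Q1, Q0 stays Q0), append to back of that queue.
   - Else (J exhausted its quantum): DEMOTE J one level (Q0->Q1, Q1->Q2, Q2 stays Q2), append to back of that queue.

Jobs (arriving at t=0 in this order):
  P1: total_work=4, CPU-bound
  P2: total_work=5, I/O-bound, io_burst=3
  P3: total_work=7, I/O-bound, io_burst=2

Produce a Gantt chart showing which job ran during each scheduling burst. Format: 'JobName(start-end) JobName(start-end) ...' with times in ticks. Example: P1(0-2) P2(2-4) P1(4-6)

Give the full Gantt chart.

Answer: P1(0-3) P2(3-6) P3(6-8) P2(8-10) P3(10-12) P3(12-14) P3(14-15) P1(15-16)

Derivation:
t=0-3: P1@Q0 runs 3, rem=1, quantum used, demote→Q1. Q0=[P2,P3] Q1=[P1] Q2=[]
t=3-6: P2@Q0 runs 3, rem=2, I/O yield, promote→Q0. Q0=[P3,P2] Q1=[P1] Q2=[]
t=6-8: P3@Q0 runs 2, rem=5, I/O yield, promote→Q0. Q0=[P2,P3] Q1=[P1] Q2=[]
t=8-10: P2@Q0 runs 2, rem=0, completes. Q0=[P3] Q1=[P1] Q2=[]
t=10-12: P3@Q0 runs 2, rem=3, I/O yield, promote→Q0. Q0=[P3] Q1=[P1] Q2=[]
t=12-14: P3@Q0 runs 2, rem=1, I/O yield, promote→Q0. Q0=[P3] Q1=[P1] Q2=[]
t=14-15: P3@Q0 runs 1, rem=0, completes. Q0=[] Q1=[P1] Q2=[]
t=15-16: P1@Q1 runs 1, rem=0, completes. Q0=[] Q1=[] Q2=[]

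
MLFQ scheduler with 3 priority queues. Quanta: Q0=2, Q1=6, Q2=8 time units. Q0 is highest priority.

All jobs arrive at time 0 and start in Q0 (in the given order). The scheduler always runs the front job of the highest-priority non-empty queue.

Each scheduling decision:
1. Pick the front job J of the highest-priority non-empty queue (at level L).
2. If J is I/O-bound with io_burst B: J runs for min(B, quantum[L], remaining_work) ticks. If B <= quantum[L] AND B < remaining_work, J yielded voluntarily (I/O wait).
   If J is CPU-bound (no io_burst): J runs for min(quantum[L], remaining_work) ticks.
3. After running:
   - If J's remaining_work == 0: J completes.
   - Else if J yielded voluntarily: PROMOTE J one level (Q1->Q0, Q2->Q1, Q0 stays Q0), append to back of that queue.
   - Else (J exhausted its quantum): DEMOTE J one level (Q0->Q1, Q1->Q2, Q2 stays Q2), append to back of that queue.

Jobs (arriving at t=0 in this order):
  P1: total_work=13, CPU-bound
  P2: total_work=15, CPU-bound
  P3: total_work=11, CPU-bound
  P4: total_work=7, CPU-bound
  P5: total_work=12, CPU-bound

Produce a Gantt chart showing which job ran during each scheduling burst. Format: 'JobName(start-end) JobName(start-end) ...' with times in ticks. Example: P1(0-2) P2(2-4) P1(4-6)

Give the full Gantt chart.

t=0-2: P1@Q0 runs 2, rem=11, quantum used, demote→Q1. Q0=[P2,P3,P4,P5] Q1=[P1] Q2=[]
t=2-4: P2@Q0 runs 2, rem=13, quantum used, demote→Q1. Q0=[P3,P4,P5] Q1=[P1,P2] Q2=[]
t=4-6: P3@Q0 runs 2, rem=9, quantum used, demote→Q1. Q0=[P4,P5] Q1=[P1,P2,P3] Q2=[]
t=6-8: P4@Q0 runs 2, rem=5, quantum used, demote→Q1. Q0=[P5] Q1=[P1,P2,P3,P4] Q2=[]
t=8-10: P5@Q0 runs 2, rem=10, quantum used, demote→Q1. Q0=[] Q1=[P1,P2,P3,P4,P5] Q2=[]
t=10-16: P1@Q1 runs 6, rem=5, quantum used, demote→Q2. Q0=[] Q1=[P2,P3,P4,P5] Q2=[P1]
t=16-22: P2@Q1 runs 6, rem=7, quantum used, demote→Q2. Q0=[] Q1=[P3,P4,P5] Q2=[P1,P2]
t=22-28: P3@Q1 runs 6, rem=3, quantum used, demote→Q2. Q0=[] Q1=[P4,P5] Q2=[P1,P2,P3]
t=28-33: P4@Q1 runs 5, rem=0, completes. Q0=[] Q1=[P5] Q2=[P1,P2,P3]
t=33-39: P5@Q1 runs 6, rem=4, quantum used, demote→Q2. Q0=[] Q1=[] Q2=[P1,P2,P3,P5]
t=39-44: P1@Q2 runs 5, rem=0, completes. Q0=[] Q1=[] Q2=[P2,P3,P5]
t=44-51: P2@Q2 runs 7, rem=0, completes. Q0=[] Q1=[] Q2=[P3,P5]
t=51-54: P3@Q2 runs 3, rem=0, completes. Q0=[] Q1=[] Q2=[P5]
t=54-58: P5@Q2 runs 4, rem=0, completes. Q0=[] Q1=[] Q2=[]

Answer: P1(0-2) P2(2-4) P3(4-6) P4(6-8) P5(8-10) P1(10-16) P2(16-22) P3(22-28) P4(28-33) P5(33-39) P1(39-44) P2(44-51) P3(51-54) P5(54-58)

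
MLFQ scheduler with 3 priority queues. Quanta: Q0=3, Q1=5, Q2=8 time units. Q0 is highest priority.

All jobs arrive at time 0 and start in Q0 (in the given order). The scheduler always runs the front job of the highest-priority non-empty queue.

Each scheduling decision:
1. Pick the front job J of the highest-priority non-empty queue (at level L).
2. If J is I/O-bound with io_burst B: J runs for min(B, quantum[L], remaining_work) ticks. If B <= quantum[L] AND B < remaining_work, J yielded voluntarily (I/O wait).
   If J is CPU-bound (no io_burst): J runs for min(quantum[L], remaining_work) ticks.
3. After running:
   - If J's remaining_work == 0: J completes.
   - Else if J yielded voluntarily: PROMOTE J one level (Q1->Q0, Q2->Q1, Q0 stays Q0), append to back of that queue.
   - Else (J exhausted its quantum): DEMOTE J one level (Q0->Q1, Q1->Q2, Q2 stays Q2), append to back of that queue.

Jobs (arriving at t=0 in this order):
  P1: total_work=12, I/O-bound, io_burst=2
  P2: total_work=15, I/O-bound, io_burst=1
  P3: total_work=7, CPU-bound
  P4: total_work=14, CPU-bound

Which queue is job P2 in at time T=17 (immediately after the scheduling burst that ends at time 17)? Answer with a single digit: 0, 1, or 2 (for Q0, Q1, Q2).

Answer: 0

Derivation:
t=0-2: P1@Q0 runs 2, rem=10, I/O yield, promote→Q0. Q0=[P2,P3,P4,P1] Q1=[] Q2=[]
t=2-3: P2@Q0 runs 1, rem=14, I/O yield, promote→Q0. Q0=[P3,P4,P1,P2] Q1=[] Q2=[]
t=3-6: P3@Q0 runs 3, rem=4, quantum used, demote→Q1. Q0=[P4,P1,P2] Q1=[P3] Q2=[]
t=6-9: P4@Q0 runs 3, rem=11, quantum used, demote→Q1. Q0=[P1,P2] Q1=[P3,P4] Q2=[]
t=9-11: P1@Q0 runs 2, rem=8, I/O yield, promote→Q0. Q0=[P2,P1] Q1=[P3,P4] Q2=[]
t=11-12: P2@Q0 runs 1, rem=13, I/O yield, promote→Q0. Q0=[P1,P2] Q1=[P3,P4] Q2=[]
t=12-14: P1@Q0 runs 2, rem=6, I/O yield, promote→Q0. Q0=[P2,P1] Q1=[P3,P4] Q2=[]
t=14-15: P2@Q0 runs 1, rem=12, I/O yield, promote→Q0. Q0=[P1,P2] Q1=[P3,P4] Q2=[]
t=15-17: P1@Q0 runs 2, rem=4, I/O yield, promote→Q0. Q0=[P2,P1] Q1=[P3,P4] Q2=[]
t=17-18: P2@Q0 runs 1, rem=11, I/O yield, promote→Q0. Q0=[P1,P2] Q1=[P3,P4] Q2=[]
t=18-20: P1@Q0 runs 2, rem=2, I/O yield, promote→Q0. Q0=[P2,P1] Q1=[P3,P4] Q2=[]
t=20-21: P2@Q0 runs 1, rem=10, I/O yield, promote→Q0. Q0=[P1,P2] Q1=[P3,P4] Q2=[]
t=21-23: P1@Q0 runs 2, rem=0, completes. Q0=[P2] Q1=[P3,P4] Q2=[]
t=23-24: P2@Q0 runs 1, rem=9, I/O yield, promote→Q0. Q0=[P2] Q1=[P3,P4] Q2=[]
t=24-25: P2@Q0 runs 1, rem=8, I/O yield, promote→Q0. Q0=[P2] Q1=[P3,P4] Q2=[]
t=25-26: P2@Q0 runs 1, rem=7, I/O yield, promote→Q0. Q0=[P2] Q1=[P3,P4] Q2=[]
t=26-27: P2@Q0 runs 1, rem=6, I/O yield, promote→Q0. Q0=[P2] Q1=[P3,P4] Q2=[]
t=27-28: P2@Q0 runs 1, rem=5, I/O yield, promote→Q0. Q0=[P2] Q1=[P3,P4] Q2=[]
t=28-29: P2@Q0 runs 1, rem=4, I/O yield, promote→Q0. Q0=[P2] Q1=[P3,P4] Q2=[]
t=29-30: P2@Q0 runs 1, rem=3, I/O yield, promote→Q0. Q0=[P2] Q1=[P3,P4] Q2=[]
t=30-31: P2@Q0 runs 1, rem=2, I/O yield, promote→Q0. Q0=[P2] Q1=[P3,P4] Q2=[]
t=31-32: P2@Q0 runs 1, rem=1, I/O yield, promote→Q0. Q0=[P2] Q1=[P3,P4] Q2=[]
t=32-33: P2@Q0 runs 1, rem=0, completes. Q0=[] Q1=[P3,P4] Q2=[]
t=33-37: P3@Q1 runs 4, rem=0, completes. Q0=[] Q1=[P4] Q2=[]
t=37-42: P4@Q1 runs 5, rem=6, quantum used, demote→Q2. Q0=[] Q1=[] Q2=[P4]
t=42-48: P4@Q2 runs 6, rem=0, completes. Q0=[] Q1=[] Q2=[]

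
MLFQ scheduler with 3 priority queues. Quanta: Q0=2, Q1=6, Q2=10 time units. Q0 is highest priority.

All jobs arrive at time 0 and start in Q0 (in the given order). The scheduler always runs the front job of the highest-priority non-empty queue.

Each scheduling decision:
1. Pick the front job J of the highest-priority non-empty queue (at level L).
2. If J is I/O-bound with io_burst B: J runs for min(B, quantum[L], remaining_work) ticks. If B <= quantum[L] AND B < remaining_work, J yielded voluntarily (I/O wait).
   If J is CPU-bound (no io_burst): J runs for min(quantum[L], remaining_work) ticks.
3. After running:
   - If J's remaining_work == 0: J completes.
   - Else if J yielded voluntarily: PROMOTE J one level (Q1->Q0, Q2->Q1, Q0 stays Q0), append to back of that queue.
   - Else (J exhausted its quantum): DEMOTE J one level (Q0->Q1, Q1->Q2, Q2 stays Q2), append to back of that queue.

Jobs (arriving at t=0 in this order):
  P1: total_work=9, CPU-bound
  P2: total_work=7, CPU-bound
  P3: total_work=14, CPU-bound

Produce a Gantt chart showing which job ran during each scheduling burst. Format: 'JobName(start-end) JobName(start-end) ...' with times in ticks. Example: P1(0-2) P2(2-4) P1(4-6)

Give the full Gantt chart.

t=0-2: P1@Q0 runs 2, rem=7, quantum used, demote→Q1. Q0=[P2,P3] Q1=[P1] Q2=[]
t=2-4: P2@Q0 runs 2, rem=5, quantum used, demote→Q1. Q0=[P3] Q1=[P1,P2] Q2=[]
t=4-6: P3@Q0 runs 2, rem=12, quantum used, demote→Q1. Q0=[] Q1=[P1,P2,P3] Q2=[]
t=6-12: P1@Q1 runs 6, rem=1, quantum used, demote→Q2. Q0=[] Q1=[P2,P3] Q2=[P1]
t=12-17: P2@Q1 runs 5, rem=0, completes. Q0=[] Q1=[P3] Q2=[P1]
t=17-23: P3@Q1 runs 6, rem=6, quantum used, demote→Q2. Q0=[] Q1=[] Q2=[P1,P3]
t=23-24: P1@Q2 runs 1, rem=0, completes. Q0=[] Q1=[] Q2=[P3]
t=24-30: P3@Q2 runs 6, rem=0, completes. Q0=[] Q1=[] Q2=[]

Answer: P1(0-2) P2(2-4) P3(4-6) P1(6-12) P2(12-17) P3(17-23) P1(23-24) P3(24-30)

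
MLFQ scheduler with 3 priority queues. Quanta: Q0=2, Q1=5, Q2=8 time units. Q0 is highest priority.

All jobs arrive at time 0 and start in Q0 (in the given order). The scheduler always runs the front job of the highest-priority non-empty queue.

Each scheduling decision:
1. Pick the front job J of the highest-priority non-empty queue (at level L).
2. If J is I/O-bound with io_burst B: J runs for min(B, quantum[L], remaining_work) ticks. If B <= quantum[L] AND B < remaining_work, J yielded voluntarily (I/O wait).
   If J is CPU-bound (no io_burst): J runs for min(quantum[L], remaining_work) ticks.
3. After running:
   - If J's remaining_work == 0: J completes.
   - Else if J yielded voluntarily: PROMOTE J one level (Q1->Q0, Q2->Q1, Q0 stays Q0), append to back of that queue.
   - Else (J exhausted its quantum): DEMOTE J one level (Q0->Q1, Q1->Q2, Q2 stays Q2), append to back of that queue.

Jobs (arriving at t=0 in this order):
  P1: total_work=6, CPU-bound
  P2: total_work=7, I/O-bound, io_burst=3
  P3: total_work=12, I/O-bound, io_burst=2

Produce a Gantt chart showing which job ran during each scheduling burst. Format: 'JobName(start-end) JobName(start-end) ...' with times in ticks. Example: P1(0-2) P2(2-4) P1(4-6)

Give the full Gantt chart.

Answer: P1(0-2) P2(2-4) P3(4-6) P3(6-8) P3(8-10) P3(10-12) P3(12-14) P3(14-16) P1(16-20) P2(20-23) P2(23-25)

Derivation:
t=0-2: P1@Q0 runs 2, rem=4, quantum used, demote→Q1. Q0=[P2,P3] Q1=[P1] Q2=[]
t=2-4: P2@Q0 runs 2, rem=5, quantum used, demote→Q1. Q0=[P3] Q1=[P1,P2] Q2=[]
t=4-6: P3@Q0 runs 2, rem=10, I/O yield, promote→Q0. Q0=[P3] Q1=[P1,P2] Q2=[]
t=6-8: P3@Q0 runs 2, rem=8, I/O yield, promote→Q0. Q0=[P3] Q1=[P1,P2] Q2=[]
t=8-10: P3@Q0 runs 2, rem=6, I/O yield, promote→Q0. Q0=[P3] Q1=[P1,P2] Q2=[]
t=10-12: P3@Q0 runs 2, rem=4, I/O yield, promote→Q0. Q0=[P3] Q1=[P1,P2] Q2=[]
t=12-14: P3@Q0 runs 2, rem=2, I/O yield, promote→Q0. Q0=[P3] Q1=[P1,P2] Q2=[]
t=14-16: P3@Q0 runs 2, rem=0, completes. Q0=[] Q1=[P1,P2] Q2=[]
t=16-20: P1@Q1 runs 4, rem=0, completes. Q0=[] Q1=[P2] Q2=[]
t=20-23: P2@Q1 runs 3, rem=2, I/O yield, promote→Q0. Q0=[P2] Q1=[] Q2=[]
t=23-25: P2@Q0 runs 2, rem=0, completes. Q0=[] Q1=[] Q2=[]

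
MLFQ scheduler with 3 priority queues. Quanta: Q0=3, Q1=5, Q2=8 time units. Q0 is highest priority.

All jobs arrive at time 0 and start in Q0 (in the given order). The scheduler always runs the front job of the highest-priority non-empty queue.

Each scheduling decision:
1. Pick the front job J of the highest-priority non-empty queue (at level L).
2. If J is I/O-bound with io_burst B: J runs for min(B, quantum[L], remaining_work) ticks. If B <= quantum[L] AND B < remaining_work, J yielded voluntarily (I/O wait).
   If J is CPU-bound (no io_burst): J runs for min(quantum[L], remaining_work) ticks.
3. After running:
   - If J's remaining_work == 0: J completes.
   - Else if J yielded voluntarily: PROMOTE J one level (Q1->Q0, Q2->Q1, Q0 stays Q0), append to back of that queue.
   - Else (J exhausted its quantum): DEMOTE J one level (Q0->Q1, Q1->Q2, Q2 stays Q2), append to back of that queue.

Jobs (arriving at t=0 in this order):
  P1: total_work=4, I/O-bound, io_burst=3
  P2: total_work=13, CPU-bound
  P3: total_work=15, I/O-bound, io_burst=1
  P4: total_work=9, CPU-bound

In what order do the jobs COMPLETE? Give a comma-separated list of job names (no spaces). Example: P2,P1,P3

Answer: P1,P3,P2,P4

Derivation:
t=0-3: P1@Q0 runs 3, rem=1, I/O yield, promote→Q0. Q0=[P2,P3,P4,P1] Q1=[] Q2=[]
t=3-6: P2@Q0 runs 3, rem=10, quantum used, demote→Q1. Q0=[P3,P4,P1] Q1=[P2] Q2=[]
t=6-7: P3@Q0 runs 1, rem=14, I/O yield, promote→Q0. Q0=[P4,P1,P3] Q1=[P2] Q2=[]
t=7-10: P4@Q0 runs 3, rem=6, quantum used, demote→Q1. Q0=[P1,P3] Q1=[P2,P4] Q2=[]
t=10-11: P1@Q0 runs 1, rem=0, completes. Q0=[P3] Q1=[P2,P4] Q2=[]
t=11-12: P3@Q0 runs 1, rem=13, I/O yield, promote→Q0. Q0=[P3] Q1=[P2,P4] Q2=[]
t=12-13: P3@Q0 runs 1, rem=12, I/O yield, promote→Q0. Q0=[P3] Q1=[P2,P4] Q2=[]
t=13-14: P3@Q0 runs 1, rem=11, I/O yield, promote→Q0. Q0=[P3] Q1=[P2,P4] Q2=[]
t=14-15: P3@Q0 runs 1, rem=10, I/O yield, promote→Q0. Q0=[P3] Q1=[P2,P4] Q2=[]
t=15-16: P3@Q0 runs 1, rem=9, I/O yield, promote→Q0. Q0=[P3] Q1=[P2,P4] Q2=[]
t=16-17: P3@Q0 runs 1, rem=8, I/O yield, promote→Q0. Q0=[P3] Q1=[P2,P4] Q2=[]
t=17-18: P3@Q0 runs 1, rem=7, I/O yield, promote→Q0. Q0=[P3] Q1=[P2,P4] Q2=[]
t=18-19: P3@Q0 runs 1, rem=6, I/O yield, promote→Q0. Q0=[P3] Q1=[P2,P4] Q2=[]
t=19-20: P3@Q0 runs 1, rem=5, I/O yield, promote→Q0. Q0=[P3] Q1=[P2,P4] Q2=[]
t=20-21: P3@Q0 runs 1, rem=4, I/O yield, promote→Q0. Q0=[P3] Q1=[P2,P4] Q2=[]
t=21-22: P3@Q0 runs 1, rem=3, I/O yield, promote→Q0. Q0=[P3] Q1=[P2,P4] Q2=[]
t=22-23: P3@Q0 runs 1, rem=2, I/O yield, promote→Q0. Q0=[P3] Q1=[P2,P4] Q2=[]
t=23-24: P3@Q0 runs 1, rem=1, I/O yield, promote→Q0. Q0=[P3] Q1=[P2,P4] Q2=[]
t=24-25: P3@Q0 runs 1, rem=0, completes. Q0=[] Q1=[P2,P4] Q2=[]
t=25-30: P2@Q1 runs 5, rem=5, quantum used, demote→Q2. Q0=[] Q1=[P4] Q2=[P2]
t=30-35: P4@Q1 runs 5, rem=1, quantum used, demote→Q2. Q0=[] Q1=[] Q2=[P2,P4]
t=35-40: P2@Q2 runs 5, rem=0, completes. Q0=[] Q1=[] Q2=[P4]
t=40-41: P4@Q2 runs 1, rem=0, completes. Q0=[] Q1=[] Q2=[]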